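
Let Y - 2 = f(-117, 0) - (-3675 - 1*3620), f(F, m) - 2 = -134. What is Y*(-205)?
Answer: -1468825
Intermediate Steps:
f(F, m) = -132 (f(F, m) = 2 - 134 = -132)
Y = 7165 (Y = 2 + (-132 - (-3675 - 1*3620)) = 2 + (-132 - (-3675 - 3620)) = 2 + (-132 - 1*(-7295)) = 2 + (-132 + 7295) = 2 + 7163 = 7165)
Y*(-205) = 7165*(-205) = -1468825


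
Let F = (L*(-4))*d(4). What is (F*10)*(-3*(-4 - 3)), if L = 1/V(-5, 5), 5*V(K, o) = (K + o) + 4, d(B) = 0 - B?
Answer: 4200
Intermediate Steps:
d(B) = -B
V(K, o) = ⅘ + K/5 + o/5 (V(K, o) = ((K + o) + 4)/5 = (4 + K + o)/5 = ⅘ + K/5 + o/5)
L = 5/4 (L = 1/(⅘ + (⅕)*(-5) + (⅕)*5) = 1/(⅘ - 1 + 1) = 1/(⅘) = 5/4 ≈ 1.2500)
F = 20 (F = ((5/4)*(-4))*(-1*4) = -5*(-4) = 20)
(F*10)*(-3*(-4 - 3)) = (20*10)*(-3*(-4 - 3)) = 200*(-3*(-7)) = 200*21 = 4200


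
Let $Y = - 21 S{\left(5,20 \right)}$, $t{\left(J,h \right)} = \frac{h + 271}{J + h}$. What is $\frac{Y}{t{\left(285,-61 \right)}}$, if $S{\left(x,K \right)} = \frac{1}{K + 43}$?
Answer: $- \frac{16}{45} \approx -0.35556$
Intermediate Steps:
$S{\left(x,K \right)} = \frac{1}{43 + K}$
$t{\left(J,h \right)} = \frac{271 + h}{J + h}$
$Y = - \frac{1}{3}$ ($Y = - \frac{21}{43 + 20} = - \frac{21}{63} = \left(-21\right) \frac{1}{63} = - \frac{1}{3} \approx -0.33333$)
$\frac{Y}{t{\left(285,-61 \right)}} = - \frac{1}{3 \frac{271 - 61}{285 - 61}} = - \frac{1}{3 \cdot \frac{1}{224} \cdot 210} = - \frac{1}{3 \cdot \frac{15}{16}} = \left(- \frac{1}{3}\right) \frac{16}{15} = - \frac{16}{45}$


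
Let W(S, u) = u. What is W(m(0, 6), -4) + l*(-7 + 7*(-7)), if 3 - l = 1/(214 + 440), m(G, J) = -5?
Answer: -56216/327 ≈ -171.91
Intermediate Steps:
l = 1961/654 (l = 3 - 1/(214 + 440) = 3 - 1/654 = 1961/654 ≈ 2.9985)
W(m(0, 6), -4) + l*(-7 + 7*(-7)) = -4 + 1961*(-7 + 7*(-7))/654 = -4 + 1961*(-7 - 49)/654 = -4 + (1961/654)*(-56) = -4 - 54908/327 = -56216/327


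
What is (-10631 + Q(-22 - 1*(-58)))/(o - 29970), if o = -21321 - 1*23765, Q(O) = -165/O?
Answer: 127627/900672 ≈ 0.14170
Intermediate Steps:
o = -45086 (o = -21321 - 23765 = -45086)
(-10631 + Q(-22 - 1*(-58)))/(o - 29970) = (-10631 - 165/(-22 - 1*(-58)))/(-45086 - 29970) = (-10631 - 165/(-22 + 58))/(-75056) = (-10631 - 165/36)*(-1/75056) = (-10631 - 165*1/36)*(-1/75056) = (-10631 - 55/12)*(-1/75056) = -127627/12*(-1/75056) = 127627/900672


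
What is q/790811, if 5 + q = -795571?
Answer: -795576/790811 ≈ -1.0060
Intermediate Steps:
q = -795576 (q = -5 - 795571 = -795576)
q/790811 = -795576/790811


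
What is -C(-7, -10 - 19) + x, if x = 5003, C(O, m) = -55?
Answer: 5058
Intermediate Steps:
-C(-7, -10 - 19) + x = -1*(-55) + 5003 = 55 + 5003 = 5058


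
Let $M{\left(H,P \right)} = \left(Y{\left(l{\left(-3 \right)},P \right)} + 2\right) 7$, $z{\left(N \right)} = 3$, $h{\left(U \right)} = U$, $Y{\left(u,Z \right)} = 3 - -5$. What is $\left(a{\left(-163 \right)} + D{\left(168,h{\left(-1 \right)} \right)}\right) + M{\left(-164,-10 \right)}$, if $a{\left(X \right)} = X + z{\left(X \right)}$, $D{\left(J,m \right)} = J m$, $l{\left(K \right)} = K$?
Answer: $-258$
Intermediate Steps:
$Y{\left(u,Z \right)} = 8$ ($Y{\left(u,Z \right)} = 3 + 5 = 8$)
$a{\left(X \right)} = 3 + X$ ($a{\left(X \right)} = X + 3 = 3 + X$)
$M{\left(H,P \right)} = 70$ ($M{\left(H,P \right)} = \left(8 + 2\right) 7 = 10 \cdot 7 = 70$)
$\left(a{\left(-163 \right)} + D{\left(168,h{\left(-1 \right)} \right)}\right) + M{\left(-164,-10 \right)} = \left(\left(3 - 163\right) + 168 \left(-1\right)\right) + 70 = \left(-160 - 168\right) + 70 = -328 + 70 = -258$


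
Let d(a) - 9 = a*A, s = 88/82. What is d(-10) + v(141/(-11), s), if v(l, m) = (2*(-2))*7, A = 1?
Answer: -29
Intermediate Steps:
s = 44/41 (s = 88*(1/82) = 44/41 ≈ 1.0732)
d(a) = 9 + a (d(a) = 9 + a*1 = 9 + a)
v(l, m) = -28 (v(l, m) = -4*7 = -28)
d(-10) + v(141/(-11), s) = (9 - 10) - 28 = -1 - 28 = -29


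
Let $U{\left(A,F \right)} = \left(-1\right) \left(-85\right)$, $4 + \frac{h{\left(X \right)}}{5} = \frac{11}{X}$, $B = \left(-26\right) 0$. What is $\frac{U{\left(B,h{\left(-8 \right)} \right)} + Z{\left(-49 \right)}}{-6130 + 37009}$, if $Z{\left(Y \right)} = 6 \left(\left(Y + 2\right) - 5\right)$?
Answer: $- \frac{227}{30879} \approx -0.0073513$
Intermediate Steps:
$B = 0$
$h{\left(X \right)} = -20 + \frac{55}{X}$ ($h{\left(X \right)} = -20 + 5 \frac{11}{X} = -20 + \frac{55}{X}$)
$Z{\left(Y \right)} = -18 + 6 Y$ ($Z{\left(Y \right)} = 6 \left(\left(2 + Y\right) - 5\right) = 6 \left(-3 + Y\right) = -18 + 6 Y$)
$U{\left(A,F \right)} = 85$
$\frac{U{\left(B,h{\left(-8 \right)} \right)} + Z{\left(-49 \right)}}{-6130 + 37009} = \frac{85 + \left(-18 + 6 \left(-49\right)\right)}{-6130 + 37009} = \frac{85 - 312}{30879} = \left(85 - 312\right) \frac{1}{30879} = \left(-227\right) \frac{1}{30879} = - \frac{227}{30879}$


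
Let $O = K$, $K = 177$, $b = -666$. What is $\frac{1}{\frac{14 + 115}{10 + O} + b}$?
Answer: $- \frac{187}{124413} \approx -0.0015031$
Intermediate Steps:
$O = 177$
$\frac{1}{\frac{14 + 115}{10 + O} + b} = \frac{1}{\frac{14 + 115}{10 + 177} - 666} = \frac{1}{\frac{129}{187} - 666} = \frac{1}{- \frac{124413}{187}} = - \frac{187}{124413}$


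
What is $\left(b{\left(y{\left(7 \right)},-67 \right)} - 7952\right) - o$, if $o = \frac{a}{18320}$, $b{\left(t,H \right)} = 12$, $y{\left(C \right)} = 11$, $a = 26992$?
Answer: $- \frac{9092987}{1145} \approx -7941.5$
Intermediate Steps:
$o = \frac{1687}{1145}$ ($o = \frac{26992}{18320} = 26992 \cdot \frac{1}{18320} = \frac{1687}{1145} \approx 1.4734$)
$\left(b{\left(y{\left(7 \right)},-67 \right)} - 7952\right) - o = \left(12 - 7952\right) - \frac{1687}{1145} = -7940 - \frac{1687}{1145} = - \frac{9092987}{1145}$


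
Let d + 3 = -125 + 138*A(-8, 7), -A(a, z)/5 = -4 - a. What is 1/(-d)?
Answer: 1/2888 ≈ 0.00034626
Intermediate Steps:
A(a, z) = 20 + 5*a (A(a, z) = -5*(-4 - a) = 20 + 5*a)
d = -2888 (d = -3 + (-125 + 138*(20 + 5*(-8))) = -3 + (-125 + 138*(20 - 40)) = -3 + (-125 + 138*(-20)) = -3 + (-125 - 2760) = -3 - 2885 = -2888)
1/(-d) = 1/(-1*(-2888)) = 1/2888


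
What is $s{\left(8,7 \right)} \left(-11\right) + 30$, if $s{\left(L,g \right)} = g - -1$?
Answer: $-58$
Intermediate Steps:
$s{\left(L,g \right)} = 1 + g$ ($s{\left(L,g \right)} = g + 1 = 1 + g$)
$s{\left(8,7 \right)} \left(-11\right) + 30 = \left(1 + 7\right) \left(-11\right) + 30 = 8 \left(-11\right) + 30 = -88 + 30 = -58$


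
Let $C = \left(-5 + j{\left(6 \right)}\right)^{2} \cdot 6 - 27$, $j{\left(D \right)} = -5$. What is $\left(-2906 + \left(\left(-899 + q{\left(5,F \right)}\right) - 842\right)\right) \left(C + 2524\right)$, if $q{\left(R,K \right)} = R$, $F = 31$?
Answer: $-14376274$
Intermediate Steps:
$C = 573$ ($C = \left(-5 - 5\right)^{2} \cdot 6 - 27 = \left(-10\right)^{2} \cdot 6 - 27 = 100 \cdot 6 - 27 = 600 - 27 = 573$)
$\left(-2906 + \left(\left(-899 + q{\left(5,F \right)}\right) - 842\right)\right) \left(C + 2524\right) = \left(-2906 + \left(\left(-899 + 5\right) - 842\right)\right) \left(573 + 2524\right) = \left(-2906 - 1736\right) 3097 = \left(-4642\right) 3097 = -14376274$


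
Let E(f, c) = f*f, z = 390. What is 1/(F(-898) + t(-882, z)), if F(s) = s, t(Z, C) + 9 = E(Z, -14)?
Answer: 1/777017 ≈ 1.2870e-6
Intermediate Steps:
E(f, c) = f²
t(Z, C) = -9 + Z²
1/(F(-898) + t(-882, z)) = 1/(-898 + (-9 + (-882)²)) = 1/(-898 + (-9 + 777924)) = 1/(-898 + 777915) = 1/777017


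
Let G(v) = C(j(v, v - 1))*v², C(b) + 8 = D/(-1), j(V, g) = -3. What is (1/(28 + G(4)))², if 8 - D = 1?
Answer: 1/44944 ≈ 2.2250e-5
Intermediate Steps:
D = 7 (D = 8 - 1*1 = 8 - 1 = 7)
C(b) = -15 (C(b) = -8 + 7/(-1) = -8 + 7*(-1) = -8 - 7 = -15)
G(v) = -15*v²
(1/(28 + G(4)))² = (1/(28 - 15*4²))² = (1/(28 - 15*16))² = (1/(28 - 240))² = (1/(-212))² = (-1/212)² = 1/44944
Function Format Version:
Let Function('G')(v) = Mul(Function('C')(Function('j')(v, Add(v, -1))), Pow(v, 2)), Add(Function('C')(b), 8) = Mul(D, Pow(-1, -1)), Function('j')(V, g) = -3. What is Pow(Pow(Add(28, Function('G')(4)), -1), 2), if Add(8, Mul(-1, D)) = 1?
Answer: Rational(1, 44944) ≈ 2.2250e-5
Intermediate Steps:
D = 7 (D = Add(8, Mul(-1, 1)) = Add(8, -1) = 7)
Function('C')(b) = -15 (Function('C')(b) = Add(-8, Mul(7, Pow(-1, -1))) = Add(-8, Mul(7, -1)) = Add(-8, -7) = -15)
Function('G')(v) = Mul(-15, Pow(v, 2))
Pow(Pow(Add(28, Function('G')(4)), -1), 2) = Pow(Pow(Add(28, Mul(-15, Pow(4, 2))), -1), 2) = Pow(Pow(Add(28, Mul(-15, 16)), -1), 2) = Pow(Pow(Add(28, -240), -1), 2) = Pow(Pow(-212, -1), 2) = Pow(Rational(-1, 212), 2) = Rational(1, 44944)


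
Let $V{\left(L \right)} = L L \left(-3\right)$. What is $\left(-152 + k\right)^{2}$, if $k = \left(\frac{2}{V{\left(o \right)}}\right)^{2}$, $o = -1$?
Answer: $\frac{1860496}{81} \approx 22969.0$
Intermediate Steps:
$V{\left(L \right)} = - 3 L^{2}$ ($V{\left(L \right)} = L^{2} \left(-3\right) = - 3 L^{2}$)
$k = \frac{4}{9}$ ($k = \left(\frac{2}{\left(-3\right) \left(-1\right)^{2}}\right)^{2} = \left(\frac{2}{\left(-3\right) 1}\right)^{2} = \left(\frac{2}{-3}\right)^{2} = \left(2 \left(- \frac{1}{3}\right)\right)^{2} = \left(- \frac{2}{3}\right)^{2} = \frac{4}{9} \approx 0.44444$)
$\left(-152 + k\right)^{2} = \left(-152 + \frac{4}{9}\right)^{2} = \left(- \frac{1364}{9}\right)^{2} = \frac{1860496}{81}$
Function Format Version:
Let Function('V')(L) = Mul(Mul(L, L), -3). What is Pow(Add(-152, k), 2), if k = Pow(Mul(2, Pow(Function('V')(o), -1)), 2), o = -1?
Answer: Rational(1860496, 81) ≈ 22969.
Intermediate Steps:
Function('V')(L) = Mul(-3, Pow(L, 2)) (Function('V')(L) = Mul(Pow(L, 2), -3) = Mul(-3, Pow(L, 2)))
k = Rational(4, 9) (k = Pow(Mul(2, Pow(Mul(-3, Pow(-1, 2)), -1)), 2) = Pow(Mul(2, Pow(Mul(-3, 1), -1)), 2) = Pow(Mul(2, Pow(-3, -1)), 2) = Pow(Mul(2, Rational(-1, 3)), 2) = Pow(Rational(-2, 3), 2) = Rational(4, 9) ≈ 0.44444)
Pow(Add(-152, k), 2) = Pow(Add(-152, Rational(4, 9)), 2) = Pow(Rational(-1364, 9), 2) = Rational(1860496, 81)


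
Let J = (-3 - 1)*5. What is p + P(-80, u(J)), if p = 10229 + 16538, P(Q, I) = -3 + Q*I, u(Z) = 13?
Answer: 25724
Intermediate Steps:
J = -20 (J = -4*5 = -20)
P(Q, I) = -3 + I*Q
p = 26767
p + P(-80, u(J)) = 26767 + (-3 + 13*(-80)) = 26767 + (-3 - 1040) = 26767 - 1043 = 25724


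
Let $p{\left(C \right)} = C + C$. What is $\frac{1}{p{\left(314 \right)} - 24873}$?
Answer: $- \frac{1}{24245} \approx -4.1246 \cdot 10^{-5}$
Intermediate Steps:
$p{\left(C \right)} = 2 C$
$\frac{1}{p{\left(314 \right)} - 24873} = \frac{1}{2 \cdot 314 - 24873} = \frac{1}{628 - 24873} = \frac{1}{-24245} = - \frac{1}{24245}$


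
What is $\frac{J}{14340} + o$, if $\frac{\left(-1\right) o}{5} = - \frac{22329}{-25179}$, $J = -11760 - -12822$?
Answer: $- \frac{87458289}{20059270} \approx -4.36$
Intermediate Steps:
$J = 1062$ ($J = -11760 + 12822 = 1062$)
$o = - \frac{37215}{8393}$ ($o = - 5 \left(- \frac{22329}{-25179}\right) = - 5 \left(\left(-22329\right) \left(- \frac{1}{25179}\right)\right) = \left(-5\right) \frac{7443}{8393} = - \frac{37215}{8393} \approx -4.4341$)
$\frac{J}{14340} + o = \frac{1062}{14340} - \frac{37215}{8393} = 1062 \cdot \frac{1}{14340} - \frac{37215}{8393} = \frac{177}{2390} - \frac{37215}{8393} = - \frac{87458289}{20059270}$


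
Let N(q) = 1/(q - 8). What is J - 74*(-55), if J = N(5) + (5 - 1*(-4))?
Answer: 12236/3 ≈ 4078.7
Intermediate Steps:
N(q) = 1/(-8 + q)
J = 26/3 (J = 1/(-8 + 5) + (5 - 1*(-4)) = 1/(-3) + (5 + 4) = -⅓ + 9 = 26/3 ≈ 8.6667)
J - 74*(-55) = 26/3 - 74*(-55) = 26/3 + 4070 = 12236/3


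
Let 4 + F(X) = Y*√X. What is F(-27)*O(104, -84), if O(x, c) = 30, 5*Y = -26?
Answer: -120 - 468*I*√3 ≈ -120.0 - 810.6*I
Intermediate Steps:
Y = -26/5 (Y = (⅕)*(-26) = -26/5 ≈ -5.2000)
F(X) = -4 - 26*√X/5
F(-27)*O(104, -84) = (-4 - 78*I*√3/5)*30 = -120 - 468*I*√3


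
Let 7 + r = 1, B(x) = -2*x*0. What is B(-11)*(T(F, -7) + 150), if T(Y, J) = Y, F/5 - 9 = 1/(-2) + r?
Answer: 0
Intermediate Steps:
B(x) = 0
r = -6 (r = -7 + 1 = -6)
F = 25/2 (F = 45 + 5*(1/(-2) - 6) = 45 + 5*(-½ - 6) = 45 + 5*(-13/2) = 45 - 65/2 = 25/2 ≈ 12.500)
B(-11)*(T(F, -7) + 150) = 0*(25/2 + 150) = 0*(325/2) = 0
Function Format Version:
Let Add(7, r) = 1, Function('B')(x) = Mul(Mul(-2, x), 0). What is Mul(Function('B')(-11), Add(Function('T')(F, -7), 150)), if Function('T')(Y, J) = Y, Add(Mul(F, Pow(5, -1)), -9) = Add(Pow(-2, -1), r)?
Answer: 0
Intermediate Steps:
Function('B')(x) = 0
r = -6 (r = Add(-7, 1) = -6)
F = Rational(25, 2) (F = Add(45, Mul(5, Add(Pow(-2, -1), -6))) = Add(45, Mul(5, Add(Rational(-1, 2), -6))) = Add(45, Mul(5, Rational(-13, 2))) = Add(45, Rational(-65, 2)) = Rational(25, 2) ≈ 12.500)
Mul(Function('B')(-11), Add(Function('T')(F, -7), 150)) = Mul(0, Add(Rational(25, 2), 150)) = Mul(0, Rational(325, 2)) = 0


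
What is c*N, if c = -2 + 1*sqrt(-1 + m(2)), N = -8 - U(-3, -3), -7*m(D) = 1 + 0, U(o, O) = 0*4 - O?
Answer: 22 - 22*I*sqrt(14)/7 ≈ 22.0 - 11.759*I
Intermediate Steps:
U(o, O) = -O (U(o, O) = 0 - O = -O)
m(D) = -1/7 (m(D) = -(1 + 0)/7 = -1/7*1 = -1/7)
N = -11 (N = -8 - (-1)*(-3) = -8 - 1*3 = -8 - 3 = -11)
c = -2 + 2*I*sqrt(14)/7 (c = -2 + 1*sqrt(-1 - 1/7) = -2 + 1*sqrt(-8/7) = -2 + 1*(2*I*sqrt(14)/7) = -2 + 2*I*sqrt(14)/7 ≈ -2.0 + 1.069*I)
c*N = (-2 + 2*I*sqrt(14)/7)*(-11) = 22 - 22*I*sqrt(14)/7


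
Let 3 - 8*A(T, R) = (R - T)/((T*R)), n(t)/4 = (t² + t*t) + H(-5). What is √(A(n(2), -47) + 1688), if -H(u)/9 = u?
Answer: 3*√74499438022/19928 ≈ 41.090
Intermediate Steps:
H(u) = -9*u
n(t) = 180 + 8*t² (n(t) = 4*((t² + t*t) - 9*(-5)) = 4*((t² + t²) + 45) = 4*(2*t² + 45) = 4*(45 + 2*t²) = 180 + 8*t²)
A(T, R) = 3/8 - (R - T)/(8*R*T) (A(T, R) = 3/8 - (R - T)/(8*(T*R)) = 3/8 - (R - T)/(8*(R*T)) = 3/8 - (R - T)*1/(R*T)/8 = 3/8 - (R - T)/(8*R*T))
√(A(n(2), -47) + 1688) = √((⅛)*((180 + 8*2²) - 1*(-47) + 3*(-47)*(180 + 8*2²))/(-47*(180 + 8*2²)) + 1688) = √((⅛)*(-1/47)*((180 + 8*4) + 47 + 3*(-47)*(180 + 8*4))/(180 + 8*4) + 1688) = √((⅛)*(-1/47)*((180 + 32) + 47 + 3*(-47)*(180 + 32))/(180 + 32) + 1688) = √((⅛)*(-1/47)*(212 + 47 + 3*(-47)*212)/212 + 1688) = √((⅛)*(-1/47)*(1/212)*(212 + 47 - 29892) + 1688) = √((⅛)*(-1/47)*(1/212)*(-29633) + 1688) = √(29633/79712 + 1688) = √(134583489/79712) = 3*√74499438022/19928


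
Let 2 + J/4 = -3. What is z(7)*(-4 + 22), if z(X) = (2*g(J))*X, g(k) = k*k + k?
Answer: 95760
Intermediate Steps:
J = -20 (J = -8 + 4*(-3) = -8 - 12 = -20)
g(k) = k + k² (g(k) = k² + k = k + k²)
z(X) = 760*X (z(X) = (2*(-20*(1 - 20)))*X = (2*(-20*(-19)))*X = (2*380)*X = 760*X)
z(7)*(-4 + 22) = (760*7)*(-4 + 22) = 5320*18 = 95760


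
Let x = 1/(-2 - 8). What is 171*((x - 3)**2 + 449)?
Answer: 7842231/100 ≈ 78422.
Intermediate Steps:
x = -1/10 (x = 1/(-10) = -1/10 ≈ -0.10000)
171*((x - 3)**2 + 449) = 171*((-1/10 - 3)**2 + 449) = 171*((-31/10)**2 + 449) = 171*(961/100 + 449) = 171*(45861/100) = 7842231/100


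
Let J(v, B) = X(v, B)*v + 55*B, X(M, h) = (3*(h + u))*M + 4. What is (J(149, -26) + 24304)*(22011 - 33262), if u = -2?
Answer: 20717748914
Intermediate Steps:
X(M, h) = 4 + M*(-6 + 3*h) (X(M, h) = (3*(h - 2))*M + 4 = (3*(-2 + h))*M + 4 = (-6 + 3*h)*M + 4 = M*(-6 + 3*h) + 4 = 4 + M*(-6 + 3*h))
J(v, B) = 55*B + v*(4 - 6*v + 3*B*v) (J(v, B) = (4 - 6*v + 3*v*B)*v + 55*B = (4 - 6*v + 3*B*v)*v + 55*B = v*(4 - 6*v + 3*B*v) + 55*B = 55*B + v*(4 - 6*v + 3*B*v))
(J(149, -26) + 24304)*(22011 - 33262) = ((55*(-26) + 149*(4 - 6*149 + 3*(-26)*149)) + 24304)*(22011 - 33262) = ((-1430 + 149*(4 - 894 - 11622)) + 24304)*(-11251) = ((-1430 + 149*(-12512)) + 24304)*(-11251) = ((-1430 - 1864288) + 24304)*(-11251) = (-1865718 + 24304)*(-11251) = -1841414*(-11251) = 20717748914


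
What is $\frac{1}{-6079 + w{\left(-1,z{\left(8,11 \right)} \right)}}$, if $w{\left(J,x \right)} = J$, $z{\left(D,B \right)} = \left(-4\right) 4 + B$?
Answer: $- \frac{1}{6080} \approx -0.00016447$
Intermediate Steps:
$z{\left(D,B \right)} = -16 + B$
$\frac{1}{-6079 + w{\left(-1,z{\left(8,11 \right)} \right)}} = \frac{1}{-6079 - 1} = \frac{1}{-6080} = - \frac{1}{6080}$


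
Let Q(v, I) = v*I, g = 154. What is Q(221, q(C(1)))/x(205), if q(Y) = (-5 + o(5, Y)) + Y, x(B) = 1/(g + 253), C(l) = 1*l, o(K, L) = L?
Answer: -269841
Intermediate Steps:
C(l) = l
x(B) = 1/407 (x(B) = 1/(154 + 253) = 1/407)
q(Y) = -5 + 2*Y (q(Y) = (-5 + Y) + Y = -5 + 2*Y)
Q(v, I) = I*v
Q(221, q(C(1)))/x(205) = ((-5 + 2*1)*221)/(1/407) = ((-5 + 2)*221)*407 = -3*221*407 = -663*407 = -269841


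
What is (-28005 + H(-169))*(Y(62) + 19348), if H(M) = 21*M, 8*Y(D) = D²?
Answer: -625668489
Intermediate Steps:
Y(D) = D²/8
(-28005 + H(-169))*(Y(62) + 19348) = (-28005 + 21*(-169))*((⅛)*62² + 19348) = (-28005 - 3549)*((⅛)*3844 + 19348) = -31554*(961/2 + 19348) = -31554*39657/2 = -625668489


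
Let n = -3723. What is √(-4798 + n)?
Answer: I*√8521 ≈ 92.309*I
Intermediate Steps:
√(-4798 + n) = √(-4798 - 3723) = √(-8521) = I*√8521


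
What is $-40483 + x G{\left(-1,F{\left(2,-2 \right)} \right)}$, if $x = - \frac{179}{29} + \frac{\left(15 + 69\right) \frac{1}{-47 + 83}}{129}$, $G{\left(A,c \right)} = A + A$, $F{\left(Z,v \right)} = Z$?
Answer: $- \frac{454202569}{11223} \approx -40471.0$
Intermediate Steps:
$G{\left(A,c \right)} = 2 A$
$x = - \frac{69070}{11223}$ ($x = \left(-179\right) \frac{1}{29} + \frac{84}{36} \cdot \frac{1}{129} = - \frac{179}{29} + 84 \cdot \frac{1}{36} \cdot \frac{1}{129} = - \frac{179}{29} + \frac{7}{3} \cdot \frac{1}{129} = - \frac{179}{29} + \frac{7}{387} = - \frac{69070}{11223} \approx -6.1543$)
$-40483 + x G{\left(-1,F{\left(2,-2 \right)} \right)} = -40483 - \frac{69070 \cdot 2 \left(-1\right)}{11223} = -40483 - - \frac{138140}{11223} = -40483 + \frac{138140}{11223} = - \frac{454202569}{11223}$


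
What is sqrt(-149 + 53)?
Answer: 4*I*sqrt(6) ≈ 9.798*I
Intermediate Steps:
sqrt(-149 + 53) = sqrt(-96) = 4*I*sqrt(6)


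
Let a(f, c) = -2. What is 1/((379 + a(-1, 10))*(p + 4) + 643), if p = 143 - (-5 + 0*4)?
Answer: 1/57947 ≈ 1.7257e-5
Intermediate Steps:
p = 148 (p = 143 - (-5 + 0) = 143 - 1*(-5) = 143 + 5 = 148)
1/((379 + a(-1, 10))*(p + 4) + 643) = 1/((379 - 2)*(148 + 4) + 643) = 1/(377*152 + 643) = 1/(57304 + 643) = 1/57947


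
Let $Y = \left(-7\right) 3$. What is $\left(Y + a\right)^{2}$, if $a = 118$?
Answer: $9409$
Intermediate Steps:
$Y = -21$
$\left(Y + a\right)^{2} = \left(-21 + 118\right)^{2} = 97^{2} = 9409$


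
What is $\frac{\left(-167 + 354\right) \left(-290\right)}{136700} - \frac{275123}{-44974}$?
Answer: $\frac{879259352}{153698645} \approx 5.7207$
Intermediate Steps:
$\frac{\left(-167 + 354\right) \left(-290\right)}{136700} - \frac{275123}{-44974} = 187 \left(-290\right) \frac{1}{136700} - - \frac{275123}{44974} = \left(-54230\right) \frac{1}{136700} + \frac{275123}{44974} = - \frac{5423}{13670} + \frac{275123}{44974} = \frac{879259352}{153698645}$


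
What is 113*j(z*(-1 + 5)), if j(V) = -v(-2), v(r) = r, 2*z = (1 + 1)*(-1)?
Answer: 226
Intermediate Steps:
z = -1 (z = ((1 + 1)*(-1))/2 = (2*(-1))/2 = (1/2)*(-2) = -1)
j(V) = 2 (j(V) = -1*(-2) = 2)
113*j(z*(-1 + 5)) = 113*2 = 226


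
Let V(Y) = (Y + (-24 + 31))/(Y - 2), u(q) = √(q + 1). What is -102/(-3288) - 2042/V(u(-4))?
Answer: 3077515/7124 - 9189*I*√3/26 ≈ 431.99 - 612.15*I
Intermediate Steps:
u(q) = √(1 + q)
V(Y) = (7 + Y)/(-2 + Y) (V(Y) = (Y + 7)/(-2 + Y) = (7 + Y)/(-2 + Y))
-102/(-3288) - 2042/V(u(-4)) = -102/(-3288) - 2042*(-2 + √(1 - 4))/(7 + √(1 - 4)) = -102*(-1/3288) - 2042*(-2 + √(-3))/(7 + √(-3)) = 17/548 - 2042*(-2 + I*√3)/(7 + I*√3)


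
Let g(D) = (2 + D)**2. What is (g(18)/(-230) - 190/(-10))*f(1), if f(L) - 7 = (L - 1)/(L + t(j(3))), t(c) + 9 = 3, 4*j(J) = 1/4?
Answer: 2779/23 ≈ 120.83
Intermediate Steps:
j(J) = 1/16 (j(J) = (1/4)/4 = (1/4)*(1/4) = 1/16)
t(c) = -6 (t(c) = -9 + 3 = -6)
f(L) = 7 + (-1 + L)/(-6 + L) (f(L) = 7 + (L - 1)/(L - 6) = 7 + (-1 + L)/(-6 + L))
(g(18)/(-230) - 190/(-10))*f(1) = ((2 + 18)**2/(-230) - 190/(-10))*((-43 + 8*1)/(-6 + 1)) = (20**2*(-1/230) - 190*(-1/10))*((-43 + 8)/(-5)) = (400*(-1/230) + 19)*(-1/5*(-35)) = (-40/23 + 19)*7 = (397/23)*7 = 2779/23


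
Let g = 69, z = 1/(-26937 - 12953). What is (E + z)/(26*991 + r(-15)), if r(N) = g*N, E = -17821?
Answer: -710879691/986519590 ≈ -0.72059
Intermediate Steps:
z = -1/39890 (z = 1/(-39890) = -1/39890 ≈ -2.5069e-5)
r(N) = 69*N
(E + z)/(26*991 + r(-15)) = (-17821 - 1/39890)/(26*991 + 69*(-15)) = -710879691/(39890*(25766 - 1035)) = -710879691/39890/24731 = -710879691/39890*1/24731 = -710879691/986519590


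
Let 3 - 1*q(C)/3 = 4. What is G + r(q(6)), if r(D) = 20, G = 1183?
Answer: 1203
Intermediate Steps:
q(C) = -3 (q(C) = 9 - 3*4 = 9 - 12 = -3)
G + r(q(6)) = 1183 + 20 = 1203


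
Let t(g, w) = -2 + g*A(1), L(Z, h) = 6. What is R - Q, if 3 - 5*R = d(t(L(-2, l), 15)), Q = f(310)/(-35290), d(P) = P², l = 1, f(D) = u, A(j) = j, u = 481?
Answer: -91273/35290 ≈ -2.5864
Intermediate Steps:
f(D) = 481
t(g, w) = -2 + g (t(g, w) = -2 + g*1 = -2 + g)
Q = -481/35290 (Q = 481/(-35290) = 481*(-1/35290) = -481/35290 ≈ -0.013630)
R = -13/5 (R = ⅗ - (-2 + 6)²/5 = ⅗ - ⅕*4² = ⅗ - ⅕*16 = ⅗ - 16/5 = -13/5 ≈ -2.6000)
R - Q = -13/5 - 1*(-481/35290) = -13/5 + 481/35290 = -91273/35290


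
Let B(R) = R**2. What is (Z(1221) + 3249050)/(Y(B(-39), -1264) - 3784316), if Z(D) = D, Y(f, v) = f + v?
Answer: -3250271/3784059 ≈ -0.85894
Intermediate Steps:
(Z(1221) + 3249050)/(Y(B(-39), -1264) - 3784316) = (1221 + 3249050)/(((-39)**2 - 1264) - 3784316) = 3250271/((1521 - 1264) - 3784316) = 3250271/(257 - 3784316) = 3250271/(-3784059) = 3250271*(-1/3784059) = -3250271/3784059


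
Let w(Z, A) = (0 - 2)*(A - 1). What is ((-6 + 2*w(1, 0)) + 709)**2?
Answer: 499849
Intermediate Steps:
w(Z, A) = 2 - 2*A (w(Z, A) = -2*(-1 + A) = 2 - 2*A)
((-6 + 2*w(1, 0)) + 709)**2 = ((-6 + 2*(2 - 2*0)) + 709)**2 = ((-6 + 2*(2 + 0)) + 709)**2 = ((-6 + 2*2) + 709)**2 = ((-6 + 4) + 709)**2 = (-2 + 709)**2 = 707**2 = 499849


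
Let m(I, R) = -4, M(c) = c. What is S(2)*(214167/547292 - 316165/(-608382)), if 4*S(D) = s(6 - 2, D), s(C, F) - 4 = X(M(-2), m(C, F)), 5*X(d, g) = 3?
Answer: 3488294114201/3329626015440 ≈ 1.0477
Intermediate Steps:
X(d, g) = ⅗ (X(d, g) = (⅕)*3 = ⅗)
s(C, F) = 23/5 (s(C, F) = 4 + ⅗ = 23/5)
S(D) = 23/20 (S(D) = (¼)*(23/5) = 23/20)
S(2)*(214167/547292 - 316165/(-608382)) = 23*(214167/547292 - 316165/(-608382))/20 = 23*(214167*(1/547292) - 316165*(-1/608382))/20 = 23*(214167/547292 + 316165/608382)/20 = (23/20)*(151664961487/166481300772) = 3488294114201/3329626015440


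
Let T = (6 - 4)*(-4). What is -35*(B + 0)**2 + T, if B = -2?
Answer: -148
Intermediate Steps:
T = -8 (T = 2*(-4) = -8)
-35*(B + 0)**2 + T = -35*(-2 + 0)**2 - 8 = -35*(-2)**2 - 8 = -35*4 - 8 = -140 - 8 = -148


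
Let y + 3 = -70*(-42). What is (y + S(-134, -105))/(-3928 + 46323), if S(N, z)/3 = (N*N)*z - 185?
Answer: -5653758/42395 ≈ -133.36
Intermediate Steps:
y = 2937 (y = -3 - 70*(-42) = -3 + 2940 = 2937)
S(N, z) = -555 + 3*z*N² (S(N, z) = 3*((N*N)*z - 185) = 3*(N²*z - 185) = 3*(z*N² - 185) = 3*(-185 + z*N²) = -555 + 3*z*N²)
(y + S(-134, -105))/(-3928 + 46323) = (2937 + (-555 + 3*(-105)*(-134)²))/(-3928 + 46323) = (2937 + (-555 + 3*(-105)*17956))/42395 = (2937 + (-555 - 5656140))*(1/42395) = (2937 - 5656695)*(1/42395) = -5653758*1/42395 = -5653758/42395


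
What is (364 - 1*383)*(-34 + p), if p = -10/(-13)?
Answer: 8208/13 ≈ 631.38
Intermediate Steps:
p = 10/13 (p = -10*(-1/13) = 10/13 ≈ 0.76923)
(364 - 1*383)*(-34 + p) = (364 - 1*383)*(-34 + 10/13) = (364 - 383)*(-432/13) = -19*(-432/13) = 8208/13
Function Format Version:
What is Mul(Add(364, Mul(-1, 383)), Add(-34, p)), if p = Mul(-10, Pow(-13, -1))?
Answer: Rational(8208, 13) ≈ 631.38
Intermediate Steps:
p = Rational(10, 13) (p = Mul(-10, Rational(-1, 13)) = Rational(10, 13) ≈ 0.76923)
Mul(Add(364, Mul(-1, 383)), Add(-34, p)) = Mul(Add(364, Mul(-1, 383)), Add(-34, Rational(10, 13))) = Mul(Add(364, -383), Rational(-432, 13)) = Mul(-19, Rational(-432, 13)) = Rational(8208, 13)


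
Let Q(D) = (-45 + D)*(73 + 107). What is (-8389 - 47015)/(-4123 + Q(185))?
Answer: -55404/21077 ≈ -2.6286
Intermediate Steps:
Q(D) = -8100 + 180*D (Q(D) = (-45 + D)*180 = -8100 + 180*D)
(-8389 - 47015)/(-4123 + Q(185)) = (-8389 - 47015)/(-4123 + (-8100 + 180*185)) = -55404/(-4123 + (-8100 + 33300)) = -55404/(-4123 + 25200) = -55404/21077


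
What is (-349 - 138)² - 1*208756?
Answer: 28413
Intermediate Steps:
(-349 - 138)² - 1*208756 = (-487)² - 208756 = 237169 - 208756 = 28413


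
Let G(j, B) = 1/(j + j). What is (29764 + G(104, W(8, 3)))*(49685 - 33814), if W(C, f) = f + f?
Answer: 98255980223/208 ≈ 4.7238e+8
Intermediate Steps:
W(C, f) = 2*f
G(j, B) = 1/(2*j)
(29764 + G(104, W(8, 3)))*(49685 - 33814) = (29764 + (1/2)/104)*(49685 - 33814) = (29764 + (1/2)*(1/104))*15871 = (29764 + 1/208)*15871 = (6190913/208)*15871 = 98255980223/208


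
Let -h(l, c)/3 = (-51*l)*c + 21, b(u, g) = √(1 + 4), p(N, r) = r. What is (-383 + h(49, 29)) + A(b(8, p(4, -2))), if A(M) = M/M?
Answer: 216968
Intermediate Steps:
b(u, g) = √5
h(l, c) = -63 + 153*c*l (h(l, c) = -3*((-51*l)*c + 21) = -3*(-51*c*l + 21) = -3*(21 - 51*c*l) = -63 + 153*c*l)
A(M) = 1
(-383 + h(49, 29)) + A(b(8, p(4, -2))) = (-383 + (-63 + 153*29*49)) + 1 = (-383 + (-63 + 217413)) + 1 = (-383 + 217350) + 1 = 216967 + 1 = 216968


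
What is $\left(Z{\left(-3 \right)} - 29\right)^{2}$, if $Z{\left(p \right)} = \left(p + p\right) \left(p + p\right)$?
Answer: $49$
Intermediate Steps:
$Z{\left(p \right)} = 4 p^{2}$ ($Z{\left(p \right)} = 2 p 2 p = 4 p^{2}$)
$\left(Z{\left(-3 \right)} - 29\right)^{2} = \left(4 \left(-3\right)^{2} - 29\right)^{2} = \left(4 \cdot 9 - 29\right)^{2} = \left(36 - 29\right)^{2} = 7^{2} = 49$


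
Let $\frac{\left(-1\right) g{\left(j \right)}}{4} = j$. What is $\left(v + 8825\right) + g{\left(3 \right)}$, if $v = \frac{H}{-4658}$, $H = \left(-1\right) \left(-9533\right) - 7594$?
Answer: $\frac{41049015}{4658} \approx 8812.6$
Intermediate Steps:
$H = 1939$ ($H = 9533 - 7594 = 1939$)
$g{\left(j \right)} = - 4 j$
$v = - \frac{1939}{4658}$ ($v = \frac{1939}{-4658} = 1939 \left(- \frac{1}{4658}\right) = - \frac{1939}{4658} \approx -0.41627$)
$\left(v + 8825\right) + g{\left(3 \right)} = \left(- \frac{1939}{4658} + 8825\right) - 12 = \frac{41104911}{4658} - 12 = \frac{41049015}{4658}$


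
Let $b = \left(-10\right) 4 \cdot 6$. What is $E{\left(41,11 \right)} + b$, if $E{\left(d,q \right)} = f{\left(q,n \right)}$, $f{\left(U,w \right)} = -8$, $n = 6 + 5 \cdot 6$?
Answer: $-248$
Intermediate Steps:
$n = 36$ ($n = 6 + 30 = 36$)
$b = -240$ ($b = \left(-40\right) 6 = -240$)
$E{\left(d,q \right)} = -8$
$E{\left(41,11 \right)} + b = -8 - 240 = -248$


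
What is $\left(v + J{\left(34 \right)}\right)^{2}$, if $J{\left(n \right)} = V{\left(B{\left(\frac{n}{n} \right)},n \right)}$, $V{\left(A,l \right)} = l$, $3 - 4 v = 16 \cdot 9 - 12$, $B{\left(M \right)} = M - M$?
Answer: $\frac{49}{16} \approx 3.0625$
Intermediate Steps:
$B{\left(M \right)} = 0$
$v = - \frac{129}{4}$ ($v = \frac{3}{4} - \frac{16 \cdot 9 - 12}{4} = \frac{3}{4} - \frac{144 - 12}{4} = \frac{3}{4} - 33 = - \frac{129}{4} \approx -32.25$)
$J{\left(n \right)} = n$
$\left(v + J{\left(34 \right)}\right)^{2} = \left(- \frac{129}{4} + 34\right)^{2} = \left(\frac{7}{4}\right)^{2} = \frac{49}{16}$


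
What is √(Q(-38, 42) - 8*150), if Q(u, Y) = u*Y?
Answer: 2*I*√699 ≈ 52.877*I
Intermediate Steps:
Q(u, Y) = Y*u
√(Q(-38, 42) - 8*150) = √(42*(-38) - 8*150) = √(-1596 - 1200) = √(-2796) = 2*I*√699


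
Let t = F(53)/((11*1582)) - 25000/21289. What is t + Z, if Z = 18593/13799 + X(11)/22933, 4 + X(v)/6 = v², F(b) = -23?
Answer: 23727537401467577/117236518230496126 ≈ 0.20239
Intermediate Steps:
X(v) = -24 + 6*v²
Z = 436080167/316452467 (Z = 18593/13799 + (-24 + 6*11²)/22933 = 18593*(1/13799) + (-24 + 6*121)*(1/22933) = 18593/13799 + (-24 + 726)*(1/22933) = 18593/13799 + 702*(1/22933) = 18593/13799 + 702/22933 = 436080167/316452467 ≈ 1.3780)
t = -435539647/370471178 (t = -23/(11*1582) - 25000/21289 = -23/17402 - 25000*1/21289 = -23*1/17402 - 25000/21289 = -23/17402 - 25000/21289 = -435539647/370471178 ≈ -1.1756)
t + Z = -435539647/370471178 + 436080167/316452467 = 23727537401467577/117236518230496126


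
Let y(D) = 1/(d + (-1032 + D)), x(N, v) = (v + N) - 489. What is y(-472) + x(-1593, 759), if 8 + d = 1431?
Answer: -107164/81 ≈ -1323.0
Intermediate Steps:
d = 1423 (d = -8 + 1431 = 1423)
x(N, v) = -489 + N + v (x(N, v) = (N + v) - 489 = -489 + N + v)
y(D) = 1/(391 + D) (y(D) = 1/(1423 + (-1032 + D)) = 1/(391 + D))
y(-472) + x(-1593, 759) = 1/(391 - 472) + (-489 - 1593 + 759) = 1/(-81) - 1323 = -1/81 - 1323 = -107164/81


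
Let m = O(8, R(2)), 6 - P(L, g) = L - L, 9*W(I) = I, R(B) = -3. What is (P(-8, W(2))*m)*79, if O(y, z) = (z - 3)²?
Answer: 17064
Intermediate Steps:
O(y, z) = (-3 + z)²
W(I) = I/9
P(L, g) = 6 (P(L, g) = 6 - (L - L) = 6 - 1*0 = 6 + 0 = 6)
m = 36 (m = (-3 - 3)² = (-6)² = 36)
(P(-8, W(2))*m)*79 = (6*36)*79 = 216*79 = 17064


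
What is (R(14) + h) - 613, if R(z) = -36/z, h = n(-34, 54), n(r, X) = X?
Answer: -3931/7 ≈ -561.57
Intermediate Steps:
h = 54
(R(14) + h) - 613 = (-36/14 + 54) - 613 = (-36*1/14 + 54) - 613 = (-18/7 + 54) - 613 = 360/7 - 613 = -3931/7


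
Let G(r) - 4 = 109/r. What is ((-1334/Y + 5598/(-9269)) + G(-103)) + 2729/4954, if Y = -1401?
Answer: 25450182709057/6626195487678 ≈ 3.8408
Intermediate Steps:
G(r) = 4 + 109/r
((-1334/Y + 5598/(-9269)) + G(-103)) + 2729/4954 = ((-1334/(-1401) + 5598/(-9269)) + (4 + 109/(-103))) + 2729/4954 = ((-1334*(-1/1401) + 5598*(-1/9269)) + (4 + 109*(-1/103))) + 2729*(1/4954) = ((1334/1401 - 5598/9269) + (4 - 109/103)) + 2729/4954 = (4522048/12985869 + 303/103) + 2729/4954 = 4400489251/1337544507 + 2729/4954 = 25450182709057/6626195487678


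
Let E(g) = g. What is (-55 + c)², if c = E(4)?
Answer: 2601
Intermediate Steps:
c = 4
(-55 + c)² = (-55 + 4)² = (-51)² = 2601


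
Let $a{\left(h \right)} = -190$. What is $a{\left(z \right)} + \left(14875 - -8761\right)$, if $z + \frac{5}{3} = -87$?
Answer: $23446$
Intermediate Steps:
$z = - \frac{266}{3}$ ($z = - \frac{5}{3} - 87 = - \frac{266}{3} \approx -88.667$)
$a{\left(z \right)} + \left(14875 - -8761\right) = -190 + \left(14875 - -8761\right) = -190 + \left(14875 + 8761\right) = -190 + 23636 = 23446$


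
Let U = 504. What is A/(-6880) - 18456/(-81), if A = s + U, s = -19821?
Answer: 42847319/185760 ≈ 230.66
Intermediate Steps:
A = -19317 (A = -19821 + 504 = -19317)
A/(-6880) - 18456/(-81) = -19317/(-6880) - 18456/(-81) = -19317*(-1/6880) - 18456*(-1/81) = 19317/6880 + 6152/27 = 42847319/185760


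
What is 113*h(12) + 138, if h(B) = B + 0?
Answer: 1494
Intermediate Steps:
h(B) = B
113*h(12) + 138 = 113*12 + 138 = 1356 + 138 = 1494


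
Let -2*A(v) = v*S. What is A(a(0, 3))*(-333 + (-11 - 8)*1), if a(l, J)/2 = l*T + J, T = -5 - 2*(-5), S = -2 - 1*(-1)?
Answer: -1056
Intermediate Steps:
S = -1 (S = -2 + 1 = -1)
T = 5 (T = -5 + 10 = 5)
a(l, J) = 2*J + 10*l (a(l, J) = 2*(l*5 + J) = 2*(5*l + J) = 2*(J + 5*l) = 2*J + 10*l)
A(v) = v/2 (A(v) = -v*(-1)/2 = -(-1)*v/2 = v/2)
A(a(0, 3))*(-333 + (-11 - 8)*1) = ((2*3 + 10*0)/2)*(-333 + (-11 - 8)*1) = ((6 + 0)/2)*(-333 - 19*1) = ((1/2)*6)*(-333 - 19) = 3*(-352) = -1056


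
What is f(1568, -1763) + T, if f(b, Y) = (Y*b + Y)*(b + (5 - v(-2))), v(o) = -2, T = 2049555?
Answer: -4354631970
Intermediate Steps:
f(b, Y) = (7 + b)*(Y + Y*b) (f(b, Y) = (Y*b + Y)*(b + (5 - 1*(-2))) = (Y + Y*b)*(b + (5 + 2)) = (Y + Y*b)*(b + 7) = (Y + Y*b)*(7 + b) = (7 + b)*(Y + Y*b))
f(1568, -1763) + T = -1763*(7 + 1568² + 8*1568) + 2049555 = -1763*(7 + 2458624 + 12544) + 2049555 = -1763*2471175 + 2049555 = -4356681525 + 2049555 = -4354631970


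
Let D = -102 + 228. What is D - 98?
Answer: 28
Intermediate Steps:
D = 126
D - 98 = 126 - 98 = 28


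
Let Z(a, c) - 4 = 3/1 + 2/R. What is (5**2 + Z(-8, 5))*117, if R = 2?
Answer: 3861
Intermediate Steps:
Z(a, c) = 8 (Z(a, c) = 4 + (3/1 + 2/2) = 4 + (3*1 + 2*(1/2)) = 4 + (3 + 1) = 4 + 4 = 8)
(5**2 + Z(-8, 5))*117 = (5**2 + 8)*117 = (25 + 8)*117 = 33*117 = 3861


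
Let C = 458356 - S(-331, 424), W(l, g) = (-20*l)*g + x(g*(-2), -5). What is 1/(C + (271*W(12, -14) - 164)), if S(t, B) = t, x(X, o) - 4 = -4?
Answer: 1/1369083 ≈ 7.3042e-7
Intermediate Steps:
x(X, o) = 0 (x(X, o) = 4 - 4 = 0)
W(l, g) = -20*g*l (W(l, g) = (-20*l)*g + 0 = -20*g*l + 0 = -20*g*l)
C = 458687 (C = 458356 - 1*(-331) = 458356 + 331 = 458687)
1/(C + (271*W(12, -14) - 164)) = 1/(458687 + (271*(-20*(-14)*12) - 164)) = 1/(458687 + (271*3360 - 164)) = 1/(458687 + (910560 - 164)) = 1/(458687 + 910396) = 1/1369083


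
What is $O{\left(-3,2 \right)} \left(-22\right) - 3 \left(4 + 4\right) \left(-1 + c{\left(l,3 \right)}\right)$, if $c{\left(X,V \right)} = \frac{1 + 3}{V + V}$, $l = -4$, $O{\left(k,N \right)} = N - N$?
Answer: $0$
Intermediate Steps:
$O{\left(k,N \right)} = 0$
$c{\left(X,V \right)} = \frac{2}{V}$ ($c{\left(X,V \right)} = \frac{4}{2 V} = 4 \frac{1}{2 V} = \frac{2}{V}$)
$O{\left(-3,2 \right)} \left(-22\right) - 3 \left(4 + 4\right) \left(-1 + c{\left(l,3 \right)}\right) = 0 \left(-22\right) - 3 \left(4 + 4\right) \left(-1 + \frac{2}{3}\right) = 0 \left(-3\right) 8 \left(-1 + 2 \cdot \frac{1}{3}\right) = 0 \left(- 24 \left(-1 + \frac{2}{3}\right)\right) = 0 \left(\left(-24\right) \left(- \frac{1}{3}\right)\right) = 0 \cdot 8 = 0$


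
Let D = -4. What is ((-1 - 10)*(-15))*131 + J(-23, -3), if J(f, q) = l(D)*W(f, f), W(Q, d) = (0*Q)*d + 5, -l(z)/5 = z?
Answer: 21715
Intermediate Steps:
l(z) = -5*z
W(Q, d) = 5 (W(Q, d) = 0*d + 5 = 0 + 5 = 5)
J(f, q) = 100 (J(f, q) = -5*(-4)*5 = 20*5 = 100)
((-1 - 10)*(-15))*131 + J(-23, -3) = ((-1 - 10)*(-15))*131 + 100 = -11*(-15)*131 + 100 = 165*131 + 100 = 21615 + 100 = 21715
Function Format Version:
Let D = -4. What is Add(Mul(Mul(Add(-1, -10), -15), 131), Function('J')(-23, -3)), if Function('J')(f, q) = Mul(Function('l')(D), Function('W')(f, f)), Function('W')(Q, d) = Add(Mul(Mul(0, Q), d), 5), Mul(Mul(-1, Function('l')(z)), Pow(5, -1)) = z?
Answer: 21715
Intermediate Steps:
Function('l')(z) = Mul(-5, z)
Function('W')(Q, d) = 5 (Function('W')(Q, d) = Add(Mul(0, d), 5) = Add(0, 5) = 5)
Function('J')(f, q) = 100 (Function('J')(f, q) = Mul(Mul(-5, -4), 5) = Mul(20, 5) = 100)
Add(Mul(Mul(Add(-1, -10), -15), 131), Function('J')(-23, -3)) = Add(Mul(Mul(Add(-1, -10), -15), 131), 100) = Add(Mul(Mul(-11, -15), 131), 100) = Add(Mul(165, 131), 100) = Add(21615, 100) = 21715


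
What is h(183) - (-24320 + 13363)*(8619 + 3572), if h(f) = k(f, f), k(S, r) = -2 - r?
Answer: 133576602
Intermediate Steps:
h(f) = -2 - f
h(183) - (-24320 + 13363)*(8619 + 3572) = (-2 - 1*183) - (-24320 + 13363)*(8619 + 3572) = (-2 - 183) - (-10957)*12191 = -185 - 1*(-133576787) = -185 + 133576787 = 133576602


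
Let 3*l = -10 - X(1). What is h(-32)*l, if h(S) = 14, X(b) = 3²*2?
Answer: -392/3 ≈ -130.67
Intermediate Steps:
X(b) = 18 (X(b) = 9*2 = 18)
l = -28/3 (l = (-10 - 1*18)/3 = (-10 - 18)/3 = (⅓)*(-28) = -28/3 ≈ -9.3333)
h(-32)*l = 14*(-28/3) = -392/3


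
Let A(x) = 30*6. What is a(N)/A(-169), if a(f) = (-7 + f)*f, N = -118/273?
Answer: 119711/6707610 ≈ 0.017847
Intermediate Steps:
A(x) = 180
N = -118/273 (N = -118*1/273 = -118/273 ≈ -0.43223)
a(f) = f*(-7 + f)
a(N)/A(-169) = -118*(-7 - 118/273)/273/180 = -118/273*(-2029/273)*(1/180) = (239422/74529)*(1/180) = 119711/6707610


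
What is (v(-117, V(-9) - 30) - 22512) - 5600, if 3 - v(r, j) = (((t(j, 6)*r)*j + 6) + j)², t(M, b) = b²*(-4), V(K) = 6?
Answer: -163515125009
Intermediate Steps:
t(M, b) = -4*b²
v(r, j) = 3 - (6 + j - 144*j*r)² (v(r, j) = 3 - ((((-4*6²)*r)*j + 6) + j)² = 3 - ((((-4*36)*r)*j + 6) + j)² = 3 - (((-144*r)*j + 6) + j)² = 3 - ((-144*j*r + 6) + j)² = 3 - ((6 - 144*j*r) + j)² = 3 - (6 + j - 144*j*r)²)
(v(-117, V(-9) - 30) - 22512) - 5600 = ((3 - (6 + (6 - 30) - 144*(6 - 30)*(-117))²) - 22512) - 5600 = ((3 - (6 - 24 - 144*(-24)*(-117))²) - 22512) - 5600 = ((3 - (6 - 24 - 404352)²) - 22512) - 5600 = ((3 - 1*(-404370)²) - 22512) - 5600 = ((3 - 1*163515096900) - 22512) - 5600 = ((3 - 163515096900) - 22512) - 5600 = (-163515096897 - 22512) - 5600 = -163515119409 - 5600 = -163515125009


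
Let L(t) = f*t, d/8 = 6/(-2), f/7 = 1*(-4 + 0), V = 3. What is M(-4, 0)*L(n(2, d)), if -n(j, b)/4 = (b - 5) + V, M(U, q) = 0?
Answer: 0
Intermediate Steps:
f = -28 (f = 7*(1*(-4 + 0)) = 7*(1*(-4)) = 7*(-4) = -28)
d = -24 (d = 8*(6/(-2)) = 8*(-½*6) = 8*(-3) = -24)
n(j, b) = 8 - 4*b (n(j, b) = -4*((b - 5) + 3) = -4*((-5 + b) + 3) = -4*(-2 + b) = 8 - 4*b)
L(t) = -28*t
M(-4, 0)*L(n(2, d)) = 0*(-28*(8 - 4*(-24))) = 0*(-28*(8 + 96)) = 0*(-28*104) = 0*(-2912) = 0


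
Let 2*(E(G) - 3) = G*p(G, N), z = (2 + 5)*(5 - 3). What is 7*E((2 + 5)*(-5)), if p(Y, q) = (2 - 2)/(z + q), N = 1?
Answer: 21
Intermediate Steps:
z = 14 (z = 7*2 = 14)
p(Y, q) = 0 (p(Y, q) = (2 - 2)/(14 + q) = 0/(14 + q) = 0)
E(G) = 3 (E(G) = 3 + (G*0)/2 = 3 + (½)*0 = 3 + 0 = 3)
7*E((2 + 5)*(-5)) = 7*3 = 21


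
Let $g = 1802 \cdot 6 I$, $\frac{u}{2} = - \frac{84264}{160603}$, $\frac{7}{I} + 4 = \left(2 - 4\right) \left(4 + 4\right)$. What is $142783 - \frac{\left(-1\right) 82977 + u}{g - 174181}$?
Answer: $\frac{20404869860193779}{142908725078} \approx 1.4278 \cdot 10^{5}$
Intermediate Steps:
$I = - \frac{7}{20}$ ($I = \frac{7}{-4 + \left(2 - 4\right) \left(4 + 4\right)} = \frac{7}{-4 - 16} = \frac{7}{-20} = 7 \left(- \frac{1}{20}\right) = - \frac{7}{20} \approx -0.35$)
$u = - \frac{168528}{160603}$ ($u = 2 \left(- \frac{84264}{160603}\right) = - \frac{168528}{160603} \approx -1.0493$)
$g = - \frac{18921}{5}$ ($g = 1802 \cdot 6 \left(- \frac{7}{20}\right) = 1802 \left(- \frac{21}{10}\right) = - \frac{18921}{5} \approx -3784.2$)
$142783 - \frac{\left(-1\right) 82977 + u}{g - 174181} = 142783 - \frac{\left(-1\right) 82977 - \frac{168528}{160603}}{- \frac{18921}{5} - 174181} = 142783 - \frac{-82977 - \frac{168528}{160603}}{- \frac{889826}{5}} = 142783 - \left(- \frac{13326523659}{160603}\right) \left(- \frac{5}{889826}\right) = 142783 - \frac{66632618295}{142908725078} = \frac{20404869860193779}{142908725078}$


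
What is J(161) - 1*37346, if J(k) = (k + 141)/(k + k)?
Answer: -6012555/161 ≈ -37345.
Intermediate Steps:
J(k) = (141 + k)/(2*k) (J(k) = (141 + k)/((2*k)) = (141 + k)*(1/(2*k)) = (141 + k)/(2*k))
J(161) - 1*37346 = (½)*(141 + 161)/161 - 1*37346 = (½)*(1/161)*302 - 37346 = 151/161 - 37346 = -6012555/161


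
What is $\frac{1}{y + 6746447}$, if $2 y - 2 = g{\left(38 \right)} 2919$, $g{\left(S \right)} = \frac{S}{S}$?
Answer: $\frac{2}{13495815} \approx 1.4819 \cdot 10^{-7}$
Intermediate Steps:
$g{\left(S \right)} = 1$
$y = \frac{2921}{2}$ ($y = 1 + \frac{1 \cdot 2919}{2} = 1 + \frac{1}{2} \cdot 2919 = 1 + \frac{2919}{2} = \frac{2921}{2} \approx 1460.5$)
$\frac{1}{y + 6746447} = \frac{1}{\frac{2921}{2} + 6746447} = \frac{1}{\frac{13495815}{2}} = \frac{2}{13495815}$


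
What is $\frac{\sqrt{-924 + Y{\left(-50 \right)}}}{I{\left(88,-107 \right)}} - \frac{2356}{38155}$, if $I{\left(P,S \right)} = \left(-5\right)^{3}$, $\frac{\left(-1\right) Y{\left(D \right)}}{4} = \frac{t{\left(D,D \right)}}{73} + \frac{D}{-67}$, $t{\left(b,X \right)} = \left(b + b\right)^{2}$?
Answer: $- \frac{2356}{38155} - \frac{2 i \sqrt{8820776661}}{611375} \approx -0.061748 - 0.30724 i$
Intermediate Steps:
$t{\left(b,X \right)} = 4 b^{2}$ ($t{\left(b,X \right)} = \left(2 b\right)^{2} = 4 b^{2}$)
$Y{\left(D \right)} = - \frac{16 D^{2}}{73} + \frac{4 D}{67}$ ($Y{\left(D \right)} = - 4 \left(\frac{4 D^{2}}{73} + \frac{D}{-67}\right) = - 4 \left(4 D^{2} \cdot \frac{1}{73} + D \left(- \frac{1}{67}\right)\right) = - 4 \left(\frac{4 D^{2}}{73} - \frac{D}{67}\right) = - 4 \left(- \frac{D}{67} + \frac{4 D^{2}}{73}\right) = - \frac{16 D^{2}}{73} + \frac{4 D}{67}$)
$I{\left(P,S \right)} = -125$
$\frac{\sqrt{-924 + Y{\left(-50 \right)}}}{I{\left(88,-107 \right)}} - \frac{2356}{38155} = \frac{\sqrt{-924 + \frac{4}{4891} \left(-50\right) \left(73 - -13400\right)}}{-125} - \frac{2356}{38155} = \sqrt{-924 + \frac{4}{4891} \left(-50\right) \left(73 + 13400\right)} \left(- \frac{1}{125}\right) - \frac{2356}{38155} = \sqrt{-924 + \frac{4}{4891} \left(-50\right) 13473} \left(- \frac{1}{125}\right) - \frac{2356}{38155} = \sqrt{-924 - \frac{2694600}{4891}} \left(- \frac{1}{125}\right) - \frac{2356}{38155} = \sqrt{- \frac{7213884}{4891}} \left(- \frac{1}{125}\right) - \frac{2356}{38155} = \frac{2 i \sqrt{8820776661}}{4891} \left(- \frac{1}{125}\right) - \frac{2356}{38155} = - \frac{2 i \sqrt{8820776661}}{611375} - \frac{2356}{38155} = - \frac{2356}{38155} - \frac{2 i \sqrt{8820776661}}{611375}$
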